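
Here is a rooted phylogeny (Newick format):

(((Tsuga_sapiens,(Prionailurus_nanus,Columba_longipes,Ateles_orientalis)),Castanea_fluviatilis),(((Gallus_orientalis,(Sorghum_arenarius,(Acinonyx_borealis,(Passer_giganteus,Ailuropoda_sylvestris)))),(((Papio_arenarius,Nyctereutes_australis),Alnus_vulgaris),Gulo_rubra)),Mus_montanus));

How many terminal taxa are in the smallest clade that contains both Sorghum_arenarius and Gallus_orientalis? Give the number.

The MRCA of Sorghum_arenarius and Gallus_orientalis is the node subtending (Gallus_orientalis,(Sorghum_arenarius,(Acinonyx_borealis,(Passer_giganteus,Ailuropoda_sylvestris)))).
That clade contains 5 terminal taxa: Acinonyx_borealis, Ailuropoda_sylvestris, Gallus_orientalis, Passer_giganteus, Sorghum_arenarius.

5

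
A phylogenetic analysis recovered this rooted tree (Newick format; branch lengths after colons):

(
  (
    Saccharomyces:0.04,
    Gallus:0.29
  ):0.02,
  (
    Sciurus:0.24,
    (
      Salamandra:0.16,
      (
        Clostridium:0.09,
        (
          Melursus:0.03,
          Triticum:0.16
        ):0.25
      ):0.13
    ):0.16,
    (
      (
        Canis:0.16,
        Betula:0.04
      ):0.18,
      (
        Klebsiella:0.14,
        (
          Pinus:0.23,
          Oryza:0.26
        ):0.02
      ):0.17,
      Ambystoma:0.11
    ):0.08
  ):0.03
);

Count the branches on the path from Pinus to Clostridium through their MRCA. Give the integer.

7

The MRCA of Pinus and Clostridium is the node subtending (Sciurus,(Salamandra,(Clostridium,(Melursus,Triticum))),((Canis,Betula),(Klebsiella,(Pinus,Oryza)),Ambystoma)).
From Pinus up to that node: 4 branches. From Clostridium up to the same node: 3 branches. Total: 4 + 3 = 7.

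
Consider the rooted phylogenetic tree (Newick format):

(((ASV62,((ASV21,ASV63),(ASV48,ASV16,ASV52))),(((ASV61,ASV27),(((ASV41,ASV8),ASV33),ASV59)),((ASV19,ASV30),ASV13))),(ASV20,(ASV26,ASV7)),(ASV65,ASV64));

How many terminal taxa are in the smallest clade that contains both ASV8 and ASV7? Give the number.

The MRCA of ASV8 and ASV7 is the root, so the clade is the entire tree.
That clade contains 20 terminal taxa: ASV13, ASV16, ASV19, ASV20, ASV21, ASV26, ASV27, ASV30, ASV33, ASV41, ASV48, ASV52, ASV59, ASV61, ASV62, ASV63, ASV64, ASV65, ASV7, ASV8.

20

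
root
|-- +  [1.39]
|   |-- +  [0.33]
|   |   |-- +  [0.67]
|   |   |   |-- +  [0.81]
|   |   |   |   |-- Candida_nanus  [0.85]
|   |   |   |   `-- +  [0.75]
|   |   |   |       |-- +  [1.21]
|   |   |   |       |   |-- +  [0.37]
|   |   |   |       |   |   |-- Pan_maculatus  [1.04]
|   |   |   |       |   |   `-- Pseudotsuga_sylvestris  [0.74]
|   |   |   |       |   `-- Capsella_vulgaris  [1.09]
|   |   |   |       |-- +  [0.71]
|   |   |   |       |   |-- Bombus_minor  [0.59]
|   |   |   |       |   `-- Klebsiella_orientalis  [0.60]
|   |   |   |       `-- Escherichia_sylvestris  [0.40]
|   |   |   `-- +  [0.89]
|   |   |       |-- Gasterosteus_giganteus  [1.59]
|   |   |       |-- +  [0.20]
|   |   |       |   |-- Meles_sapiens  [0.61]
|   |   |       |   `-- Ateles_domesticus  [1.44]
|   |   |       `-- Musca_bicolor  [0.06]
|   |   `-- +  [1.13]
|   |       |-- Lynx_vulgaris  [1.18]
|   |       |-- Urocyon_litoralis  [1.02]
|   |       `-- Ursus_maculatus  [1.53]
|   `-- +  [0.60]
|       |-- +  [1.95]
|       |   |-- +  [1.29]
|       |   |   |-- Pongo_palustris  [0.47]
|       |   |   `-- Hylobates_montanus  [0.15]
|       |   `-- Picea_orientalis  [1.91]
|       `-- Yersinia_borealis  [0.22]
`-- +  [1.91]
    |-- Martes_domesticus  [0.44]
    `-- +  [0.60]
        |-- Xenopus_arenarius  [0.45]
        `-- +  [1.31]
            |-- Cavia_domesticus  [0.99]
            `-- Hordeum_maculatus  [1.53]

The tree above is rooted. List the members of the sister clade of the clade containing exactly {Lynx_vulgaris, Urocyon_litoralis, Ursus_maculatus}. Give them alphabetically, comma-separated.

Ateles_domesticus, Bombus_minor, Candida_nanus, Capsella_vulgaris, Escherichia_sylvestris, Gasterosteus_giganteus, Klebsiella_orientalis, Meles_sapiens, Musca_bicolor, Pan_maculatus, Pseudotsuga_sylvestris

The clade containing exactly {Lynx_vulgaris, Urocyon_litoralis, Ursus_maculatus} attaches to the tree at the node subtending (((Candida_nanus,(((Pan_maculatus,Pseudotsuga_sylvestris),Capsella_vulgaris),(Bombus_minor,Klebsiella_orientalis),Escherichia_sylvestris)),(Gasterosteus_giganteus,(Meles_sapiens,Ateles_domesticus),Musca_bicolor)),(Lynx_vulgaris,Urocyon_litoralis,Ursus_maculatus)).
The other lineage descending from that same node — the sister group — is ((Candida_nanus,(((Pan_maculatus,Pseudotsuga_sylvestris),Capsella_vulgaris),(Bombus_minor,Klebsiella_orientalis),Escherichia_sylvestris)),(Gasterosteus_giganteus,(Meles_sapiens,Ateles_domesticus),Musca_bicolor)); its 11 tips in alphabetical order are the answer.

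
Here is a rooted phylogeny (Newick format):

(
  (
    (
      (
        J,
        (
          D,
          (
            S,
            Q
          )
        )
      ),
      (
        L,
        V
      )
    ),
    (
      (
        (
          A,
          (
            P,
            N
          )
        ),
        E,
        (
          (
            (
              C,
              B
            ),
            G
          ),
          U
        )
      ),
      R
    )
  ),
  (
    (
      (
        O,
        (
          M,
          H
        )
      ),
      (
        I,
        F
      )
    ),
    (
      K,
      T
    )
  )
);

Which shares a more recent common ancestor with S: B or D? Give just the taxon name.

The MRCA of S and D subtends (D,(S,Q)) (3 taxa).
The MRCA of S and B subtends (((J,(D,(S,Q))),(L,V)),(((A,(P,N)),E,(((C,B),G),U)),R)) (15 taxa).
The first is nested inside the second, so S shares a more recent common ancestor with D.

D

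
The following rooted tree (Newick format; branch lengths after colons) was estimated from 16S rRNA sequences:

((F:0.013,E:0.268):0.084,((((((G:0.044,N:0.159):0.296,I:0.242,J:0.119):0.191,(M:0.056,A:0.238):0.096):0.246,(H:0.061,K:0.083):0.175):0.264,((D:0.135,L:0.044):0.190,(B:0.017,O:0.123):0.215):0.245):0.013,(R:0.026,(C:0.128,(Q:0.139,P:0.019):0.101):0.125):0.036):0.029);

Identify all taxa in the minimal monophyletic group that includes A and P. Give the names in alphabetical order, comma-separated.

A, B, C, D, G, H, I, J, K, L, M, N, O, P, Q, R

Tracing A: it sits inside (M,A).
Tracing P: it sits inside (Q,P).
The smallest clade enclosing both is ((((((G,N),I,J),(M,A)),(H,K)),((D,L),(B,O))),(R,(C,(Q,P)))); the answer is its 16 terminal taxa in alphabetical order.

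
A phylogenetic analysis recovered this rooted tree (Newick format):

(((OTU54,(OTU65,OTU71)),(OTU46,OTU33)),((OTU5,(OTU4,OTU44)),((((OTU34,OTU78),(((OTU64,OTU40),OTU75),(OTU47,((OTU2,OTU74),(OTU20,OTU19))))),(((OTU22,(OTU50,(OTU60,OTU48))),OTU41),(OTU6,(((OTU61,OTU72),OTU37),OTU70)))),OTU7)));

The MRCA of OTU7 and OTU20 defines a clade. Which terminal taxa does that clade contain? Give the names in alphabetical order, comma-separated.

Tracing OTU7: it sits inside ((((OTU34,OTU78),(((OTU64,OTU40),OTU75),(OTU47,((OTU2,OTU74),(OTU20,OTU19))))),(((OTU22,(OTU50,(OTU60,OTU48))),OTU41),(OTU6,(((OTU61,OTU72),OTU37),OTU70)))),OTU7).
Tracing OTU20: it sits inside (OTU20,OTU19).
The smallest clade enclosing both is ((((OTU34,OTU78),(((OTU64,OTU40),OTU75),(OTU47,((OTU2,OTU74),(OTU20,OTU19))))),(((OTU22,(OTU50,(OTU60,OTU48))),OTU41),(OTU6,(((OTU61,OTU72),OTU37),OTU70)))),OTU7); the answer is its 21 terminal taxa in alphabetical order.

OTU19, OTU2, OTU20, OTU22, OTU34, OTU37, OTU40, OTU41, OTU47, OTU48, OTU50, OTU6, OTU60, OTU61, OTU64, OTU7, OTU70, OTU72, OTU74, OTU75, OTU78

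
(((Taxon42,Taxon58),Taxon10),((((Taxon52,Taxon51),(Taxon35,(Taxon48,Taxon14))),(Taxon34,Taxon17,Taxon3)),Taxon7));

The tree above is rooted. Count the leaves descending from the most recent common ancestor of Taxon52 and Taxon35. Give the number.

5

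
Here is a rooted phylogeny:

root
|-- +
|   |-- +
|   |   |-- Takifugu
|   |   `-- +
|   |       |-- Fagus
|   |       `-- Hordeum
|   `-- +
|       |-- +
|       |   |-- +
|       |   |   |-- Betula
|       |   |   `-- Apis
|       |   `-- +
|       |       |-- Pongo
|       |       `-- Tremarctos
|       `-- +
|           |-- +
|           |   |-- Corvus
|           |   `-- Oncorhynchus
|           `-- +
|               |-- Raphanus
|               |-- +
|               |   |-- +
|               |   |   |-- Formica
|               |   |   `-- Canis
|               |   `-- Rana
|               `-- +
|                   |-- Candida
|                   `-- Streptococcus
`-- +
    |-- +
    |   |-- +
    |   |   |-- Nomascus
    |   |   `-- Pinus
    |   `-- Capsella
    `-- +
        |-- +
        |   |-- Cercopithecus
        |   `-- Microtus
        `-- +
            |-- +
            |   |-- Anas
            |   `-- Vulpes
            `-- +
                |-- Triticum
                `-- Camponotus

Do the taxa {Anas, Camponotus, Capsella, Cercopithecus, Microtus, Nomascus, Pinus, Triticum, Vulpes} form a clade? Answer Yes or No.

Yes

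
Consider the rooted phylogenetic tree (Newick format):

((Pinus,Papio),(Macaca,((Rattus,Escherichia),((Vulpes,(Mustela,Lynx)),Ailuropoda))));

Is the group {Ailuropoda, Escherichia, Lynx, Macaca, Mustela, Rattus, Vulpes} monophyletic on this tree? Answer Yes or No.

Yes

The most recent common ancestor of these taxa subtends (Macaca,((Rattus,Escherichia),((Vulpes,(Mustela,Lynx)),Ailuropoda))).
That clade has exactly 7 tips — every listed taxon and nothing else — so the group is monophyletic.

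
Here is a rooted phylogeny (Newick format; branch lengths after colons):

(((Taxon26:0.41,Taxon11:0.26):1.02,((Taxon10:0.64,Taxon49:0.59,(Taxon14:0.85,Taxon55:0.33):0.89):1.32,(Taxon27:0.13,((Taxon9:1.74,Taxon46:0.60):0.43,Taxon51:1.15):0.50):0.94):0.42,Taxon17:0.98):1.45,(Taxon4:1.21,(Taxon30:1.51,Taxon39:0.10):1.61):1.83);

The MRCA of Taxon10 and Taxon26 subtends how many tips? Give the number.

The MRCA of Taxon10 and Taxon26 is the node subtending ((Taxon26,Taxon11),((Taxon10,Taxon49,(Taxon14,Taxon55)),(Taxon27,((Taxon9,Taxon46),Taxon51))),Taxon17).
That clade contains 11 terminal taxa: Taxon10, Taxon11, Taxon14, Taxon17, Taxon26, Taxon27, Taxon46, Taxon49, Taxon51, Taxon55, Taxon9.

11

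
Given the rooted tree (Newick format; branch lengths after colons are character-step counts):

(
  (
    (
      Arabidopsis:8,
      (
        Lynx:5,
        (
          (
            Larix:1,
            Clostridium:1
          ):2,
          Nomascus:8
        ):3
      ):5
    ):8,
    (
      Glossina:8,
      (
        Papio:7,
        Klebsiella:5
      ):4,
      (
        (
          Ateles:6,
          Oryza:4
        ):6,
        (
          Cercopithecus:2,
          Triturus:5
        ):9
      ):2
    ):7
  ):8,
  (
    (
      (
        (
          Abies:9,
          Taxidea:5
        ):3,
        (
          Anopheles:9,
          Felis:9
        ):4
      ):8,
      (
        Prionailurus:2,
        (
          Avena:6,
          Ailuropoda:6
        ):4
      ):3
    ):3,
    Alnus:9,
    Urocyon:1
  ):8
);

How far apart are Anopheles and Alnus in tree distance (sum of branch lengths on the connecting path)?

33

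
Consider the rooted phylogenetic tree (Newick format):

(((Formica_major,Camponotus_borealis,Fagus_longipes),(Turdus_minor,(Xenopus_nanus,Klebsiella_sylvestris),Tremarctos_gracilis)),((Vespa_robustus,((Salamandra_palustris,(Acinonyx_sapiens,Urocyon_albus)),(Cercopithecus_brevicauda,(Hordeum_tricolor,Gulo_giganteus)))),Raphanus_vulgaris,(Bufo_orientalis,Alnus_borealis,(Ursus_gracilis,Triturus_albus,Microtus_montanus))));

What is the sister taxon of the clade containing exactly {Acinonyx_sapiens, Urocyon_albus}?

Salamandra_palustris

The clade containing exactly {Acinonyx_sapiens, Urocyon_albus} attaches to the tree at the node subtending (Salamandra_palustris,(Acinonyx_sapiens,Urocyon_albus)).
The other lineage descending from that same node — the sister group — is the single tip Salamandra_palustris.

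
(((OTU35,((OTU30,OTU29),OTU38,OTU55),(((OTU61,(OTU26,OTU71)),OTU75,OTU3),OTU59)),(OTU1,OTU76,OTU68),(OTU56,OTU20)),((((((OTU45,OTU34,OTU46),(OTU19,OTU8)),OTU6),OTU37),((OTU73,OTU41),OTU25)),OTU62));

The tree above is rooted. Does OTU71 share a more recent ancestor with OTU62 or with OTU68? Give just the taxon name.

OTU68

The MRCA of OTU71 and OTU68 subtends ((OTU35,((OTU30,OTU29),OTU38,OTU55),(((OTU61,(OTU26,OTU71)),OTU75,OTU3),OTU59)),(OTU1,OTU76,OTU68),(OTU56,OTU20)) (16 taxa).
The MRCA of OTU71 and OTU62 is the root, subtending the entire tree (27 taxa).
The first is nested inside the second, so OTU71 shares a more recent common ancestor with OTU68.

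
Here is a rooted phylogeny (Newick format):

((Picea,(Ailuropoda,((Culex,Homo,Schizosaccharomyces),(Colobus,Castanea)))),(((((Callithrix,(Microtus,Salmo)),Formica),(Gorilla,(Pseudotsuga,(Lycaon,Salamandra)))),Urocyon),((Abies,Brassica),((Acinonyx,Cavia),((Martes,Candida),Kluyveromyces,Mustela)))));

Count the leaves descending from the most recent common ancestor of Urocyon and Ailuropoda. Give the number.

24

The MRCA of Urocyon and Ailuropoda is the root, so the clade is the entire tree.
That clade contains 24 terminal taxa: Abies, Acinonyx, Ailuropoda, Brassica, Callithrix, Candida, Castanea, Cavia, Colobus, Culex, Formica, Gorilla, Homo, Kluyveromyces, Lycaon, Martes, Microtus, Mustela, Picea, Pseudotsuga, Salamandra, Salmo, Schizosaccharomyces, Urocyon.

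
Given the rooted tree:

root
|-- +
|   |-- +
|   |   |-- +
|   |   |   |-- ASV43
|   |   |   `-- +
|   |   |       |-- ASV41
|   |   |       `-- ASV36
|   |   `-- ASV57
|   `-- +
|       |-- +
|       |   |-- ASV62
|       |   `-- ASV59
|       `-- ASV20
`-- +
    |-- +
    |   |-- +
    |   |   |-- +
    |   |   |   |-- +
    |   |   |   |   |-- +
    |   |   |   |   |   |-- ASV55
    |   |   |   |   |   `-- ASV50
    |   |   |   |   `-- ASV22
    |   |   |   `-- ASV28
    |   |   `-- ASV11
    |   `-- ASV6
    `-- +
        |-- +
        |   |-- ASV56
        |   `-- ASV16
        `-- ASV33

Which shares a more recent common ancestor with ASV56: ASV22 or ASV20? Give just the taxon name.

ASV22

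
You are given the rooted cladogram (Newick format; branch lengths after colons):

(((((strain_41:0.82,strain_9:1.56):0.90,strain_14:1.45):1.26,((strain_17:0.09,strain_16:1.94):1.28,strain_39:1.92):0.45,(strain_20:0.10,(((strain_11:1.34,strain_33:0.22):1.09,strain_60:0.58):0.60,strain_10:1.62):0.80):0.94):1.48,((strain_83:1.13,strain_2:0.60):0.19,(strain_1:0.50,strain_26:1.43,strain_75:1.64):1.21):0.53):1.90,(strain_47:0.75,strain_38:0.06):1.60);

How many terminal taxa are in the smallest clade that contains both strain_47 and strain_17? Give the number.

The MRCA of strain_47 and strain_17 is the root, so the clade is the entire tree.
That clade contains 18 terminal taxa: strain_1, strain_10, strain_11, strain_14, strain_16, strain_17, strain_2, strain_20, strain_26, strain_33, strain_38, strain_39, strain_41, strain_47, strain_60, strain_75, strain_83, strain_9.

18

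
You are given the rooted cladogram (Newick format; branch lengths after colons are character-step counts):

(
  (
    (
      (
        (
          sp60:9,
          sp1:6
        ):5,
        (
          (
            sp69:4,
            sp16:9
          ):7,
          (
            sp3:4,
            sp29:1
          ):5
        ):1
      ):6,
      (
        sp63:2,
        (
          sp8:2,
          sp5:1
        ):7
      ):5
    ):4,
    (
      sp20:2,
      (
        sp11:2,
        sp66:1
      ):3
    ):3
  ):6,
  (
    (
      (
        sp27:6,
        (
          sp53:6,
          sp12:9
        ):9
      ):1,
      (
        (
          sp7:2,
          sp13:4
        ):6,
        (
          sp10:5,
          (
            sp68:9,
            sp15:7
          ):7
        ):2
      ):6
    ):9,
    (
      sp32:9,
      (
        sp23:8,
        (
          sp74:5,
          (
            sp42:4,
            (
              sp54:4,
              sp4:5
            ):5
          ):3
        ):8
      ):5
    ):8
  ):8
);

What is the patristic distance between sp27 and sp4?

The path runs sp27 → … → MRCA → … → sp4; the MRCA is the node subtending (((sp27,(sp53,sp12)),((sp7,sp13),(sp10,(sp68,sp15)))),(sp32,(sp23,(sp74,(sp42,(sp54,sp4)))))).
Branch lengths along that path: 6 + 1 + 9 + 8 + 5 + 8 + 3 + 5 + 5 = 50.

50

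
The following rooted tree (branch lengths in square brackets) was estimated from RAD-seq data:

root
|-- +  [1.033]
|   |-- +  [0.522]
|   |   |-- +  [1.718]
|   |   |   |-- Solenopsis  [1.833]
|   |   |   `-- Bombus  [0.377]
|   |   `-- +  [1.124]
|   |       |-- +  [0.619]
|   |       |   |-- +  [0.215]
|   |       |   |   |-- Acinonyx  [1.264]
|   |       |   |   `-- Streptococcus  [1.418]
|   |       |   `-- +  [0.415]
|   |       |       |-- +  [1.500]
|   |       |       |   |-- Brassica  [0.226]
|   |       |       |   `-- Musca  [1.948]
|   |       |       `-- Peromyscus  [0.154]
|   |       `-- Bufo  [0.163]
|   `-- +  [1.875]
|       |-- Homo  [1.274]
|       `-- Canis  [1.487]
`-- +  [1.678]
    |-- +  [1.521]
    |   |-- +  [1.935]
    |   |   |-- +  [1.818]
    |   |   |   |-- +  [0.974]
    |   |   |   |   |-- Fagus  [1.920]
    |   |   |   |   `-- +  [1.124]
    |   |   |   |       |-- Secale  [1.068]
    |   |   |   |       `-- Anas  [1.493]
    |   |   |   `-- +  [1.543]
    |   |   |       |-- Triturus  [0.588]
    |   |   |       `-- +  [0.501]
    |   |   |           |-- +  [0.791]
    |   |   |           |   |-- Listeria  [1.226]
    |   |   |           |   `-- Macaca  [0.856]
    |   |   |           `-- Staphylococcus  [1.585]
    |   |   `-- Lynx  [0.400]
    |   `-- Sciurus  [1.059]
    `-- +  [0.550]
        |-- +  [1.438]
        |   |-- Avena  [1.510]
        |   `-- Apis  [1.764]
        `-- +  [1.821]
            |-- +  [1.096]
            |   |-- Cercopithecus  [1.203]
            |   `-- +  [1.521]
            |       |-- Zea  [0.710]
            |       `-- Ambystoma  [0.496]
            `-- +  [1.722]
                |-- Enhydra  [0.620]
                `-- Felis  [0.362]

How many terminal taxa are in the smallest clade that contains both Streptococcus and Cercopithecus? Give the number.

26

The MRCA of Streptococcus and Cercopithecus is the root, so the clade is the entire tree.
That clade contains 26 terminal taxa: Acinonyx, Ambystoma, Anas, Apis, Avena, Bombus, Brassica, Bufo, Canis, Cercopithecus, Enhydra, Fagus, Felis, Homo, Listeria, Lynx, Macaca, Musca, Peromyscus, Sciurus, Secale, Solenopsis, Staphylococcus, Streptococcus, Triturus, Zea.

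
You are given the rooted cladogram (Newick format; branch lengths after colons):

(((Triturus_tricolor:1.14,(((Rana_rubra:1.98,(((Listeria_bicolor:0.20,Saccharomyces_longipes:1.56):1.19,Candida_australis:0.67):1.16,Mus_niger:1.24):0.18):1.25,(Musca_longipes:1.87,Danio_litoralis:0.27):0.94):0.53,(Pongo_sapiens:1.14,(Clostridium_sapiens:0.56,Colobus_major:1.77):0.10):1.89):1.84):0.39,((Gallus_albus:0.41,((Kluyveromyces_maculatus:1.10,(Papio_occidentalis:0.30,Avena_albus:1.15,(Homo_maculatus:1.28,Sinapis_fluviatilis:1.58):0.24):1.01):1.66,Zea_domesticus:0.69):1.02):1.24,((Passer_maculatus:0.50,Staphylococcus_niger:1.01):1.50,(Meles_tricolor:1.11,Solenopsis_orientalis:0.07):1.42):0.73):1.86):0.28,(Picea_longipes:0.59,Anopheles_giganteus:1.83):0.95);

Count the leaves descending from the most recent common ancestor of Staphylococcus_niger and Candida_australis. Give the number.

The MRCA of Staphylococcus_niger and Candida_australis is the node subtending ((Triturus_tricolor,(((Rana_rubra,(((Listeria_bicolor,Saccharomyces_longipes),Candida_australis),Mus_niger)),(Musca_longipes,Danio_litoralis)),(Pongo_sapiens,(Clostridium_sapiens,Colobus_major)))),((Gallus_albus,((Kluyveromyces_maculatus,(Papio_occidentalis,Avena_albus,(Homo_maculatus,Sinapis_fluviatilis))),Zea_domesticus)),((Passer_maculatus,Staphylococcus_niger),(Meles_tricolor,Solenopsis_orientalis)))).
That clade contains 22 terminal taxa: Avena_albus, Candida_australis, Clostridium_sapiens, Colobus_major, Danio_litoralis, Gallus_albus, Homo_maculatus, Kluyveromyces_maculatus, Listeria_bicolor, Meles_tricolor, Mus_niger, Musca_longipes, Papio_occidentalis, Passer_maculatus, Pongo_sapiens, Rana_rubra, Saccharomyces_longipes, Sinapis_fluviatilis, Solenopsis_orientalis, Staphylococcus_niger, Triturus_tricolor, Zea_domesticus.

22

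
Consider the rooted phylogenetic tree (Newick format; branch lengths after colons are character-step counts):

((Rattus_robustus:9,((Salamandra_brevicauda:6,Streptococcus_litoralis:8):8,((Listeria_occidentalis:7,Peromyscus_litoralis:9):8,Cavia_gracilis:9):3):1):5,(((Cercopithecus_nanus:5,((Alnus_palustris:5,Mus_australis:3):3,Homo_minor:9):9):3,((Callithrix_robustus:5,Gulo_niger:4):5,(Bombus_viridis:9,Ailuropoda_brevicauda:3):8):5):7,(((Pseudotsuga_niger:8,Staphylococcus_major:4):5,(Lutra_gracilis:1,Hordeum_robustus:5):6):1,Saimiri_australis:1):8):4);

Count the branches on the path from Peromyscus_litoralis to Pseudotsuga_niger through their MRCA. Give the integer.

The MRCA of Peromyscus_litoralis and Pseudotsuga_niger is the root of the tree.
From Peromyscus_litoralis up to that node: 5 branches. From Pseudotsuga_niger up to the same node: 5 branches. Total: 5 + 5 = 10.

10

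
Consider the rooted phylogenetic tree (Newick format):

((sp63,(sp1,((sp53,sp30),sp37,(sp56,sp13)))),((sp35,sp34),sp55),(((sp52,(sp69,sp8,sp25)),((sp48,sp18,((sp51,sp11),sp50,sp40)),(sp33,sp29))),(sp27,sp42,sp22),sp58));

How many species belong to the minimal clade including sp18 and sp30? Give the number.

26

The MRCA of sp18 and sp30 is the root, so the clade is the entire tree.
That clade contains 26 terminal taxa: sp1, sp11, sp13, sp18, sp22, sp25, sp27, sp29, sp30, sp33, sp34, sp35, sp37, sp40, sp42, sp48, sp50, sp51, sp52, sp53, sp55, sp56, sp58, sp63, sp69, sp8.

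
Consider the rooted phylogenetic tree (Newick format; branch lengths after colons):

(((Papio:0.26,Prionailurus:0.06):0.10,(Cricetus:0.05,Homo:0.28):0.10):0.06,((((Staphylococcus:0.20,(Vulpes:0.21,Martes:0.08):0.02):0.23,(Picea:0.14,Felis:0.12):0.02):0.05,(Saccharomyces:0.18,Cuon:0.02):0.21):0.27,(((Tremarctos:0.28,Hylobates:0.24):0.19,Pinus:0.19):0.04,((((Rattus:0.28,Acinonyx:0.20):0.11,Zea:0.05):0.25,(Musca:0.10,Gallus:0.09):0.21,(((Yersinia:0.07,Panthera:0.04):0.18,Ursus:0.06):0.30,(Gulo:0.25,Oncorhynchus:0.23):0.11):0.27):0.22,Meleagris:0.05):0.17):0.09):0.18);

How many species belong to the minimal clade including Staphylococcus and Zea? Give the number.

21

The MRCA of Staphylococcus and Zea is the node subtending ((((Staphylococcus,(Vulpes,Martes)),(Picea,Felis)),(Saccharomyces,Cuon)),(((Tremarctos,Hylobates),Pinus),((((Rattus,Acinonyx),Zea),(Musca,Gallus),(((Yersinia,Panthera),Ursus),(Gulo,Oncorhynchus))),Meleagris))).
That clade contains 21 terminal taxa: Acinonyx, Cuon, Felis, Gallus, Gulo, Hylobates, Martes, Meleagris, Musca, Oncorhynchus, Panthera, Picea, Pinus, Rattus, Saccharomyces, Staphylococcus, Tremarctos, Ursus, Vulpes, Yersinia, Zea.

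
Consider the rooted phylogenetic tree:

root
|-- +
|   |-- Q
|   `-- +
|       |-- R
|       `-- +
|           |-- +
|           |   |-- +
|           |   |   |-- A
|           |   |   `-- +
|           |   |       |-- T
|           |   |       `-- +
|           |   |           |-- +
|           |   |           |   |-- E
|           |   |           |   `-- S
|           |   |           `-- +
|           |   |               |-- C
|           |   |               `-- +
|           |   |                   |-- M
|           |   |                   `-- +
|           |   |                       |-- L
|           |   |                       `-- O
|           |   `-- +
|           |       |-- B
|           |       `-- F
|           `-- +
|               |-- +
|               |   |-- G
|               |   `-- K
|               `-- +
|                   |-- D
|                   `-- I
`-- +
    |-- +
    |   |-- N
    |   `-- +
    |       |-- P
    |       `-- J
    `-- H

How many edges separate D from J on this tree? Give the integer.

10

The MRCA of D and J is the root of the tree.
From D up to that node: 6 branches. From J up to the same node: 4 branches. Total: 6 + 4 = 10.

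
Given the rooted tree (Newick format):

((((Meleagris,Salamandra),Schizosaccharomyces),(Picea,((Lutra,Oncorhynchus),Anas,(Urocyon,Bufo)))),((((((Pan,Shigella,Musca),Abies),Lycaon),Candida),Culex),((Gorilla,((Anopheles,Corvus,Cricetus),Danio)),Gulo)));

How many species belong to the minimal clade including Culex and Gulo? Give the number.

13

The MRCA of Culex and Gulo is the node subtending ((((((Pan,Shigella,Musca),Abies),Lycaon),Candida),Culex),((Gorilla,((Anopheles,Corvus,Cricetus),Danio)),Gulo)).
That clade contains 13 terminal taxa: Abies, Anopheles, Candida, Corvus, Cricetus, Culex, Danio, Gorilla, Gulo, Lycaon, Musca, Pan, Shigella.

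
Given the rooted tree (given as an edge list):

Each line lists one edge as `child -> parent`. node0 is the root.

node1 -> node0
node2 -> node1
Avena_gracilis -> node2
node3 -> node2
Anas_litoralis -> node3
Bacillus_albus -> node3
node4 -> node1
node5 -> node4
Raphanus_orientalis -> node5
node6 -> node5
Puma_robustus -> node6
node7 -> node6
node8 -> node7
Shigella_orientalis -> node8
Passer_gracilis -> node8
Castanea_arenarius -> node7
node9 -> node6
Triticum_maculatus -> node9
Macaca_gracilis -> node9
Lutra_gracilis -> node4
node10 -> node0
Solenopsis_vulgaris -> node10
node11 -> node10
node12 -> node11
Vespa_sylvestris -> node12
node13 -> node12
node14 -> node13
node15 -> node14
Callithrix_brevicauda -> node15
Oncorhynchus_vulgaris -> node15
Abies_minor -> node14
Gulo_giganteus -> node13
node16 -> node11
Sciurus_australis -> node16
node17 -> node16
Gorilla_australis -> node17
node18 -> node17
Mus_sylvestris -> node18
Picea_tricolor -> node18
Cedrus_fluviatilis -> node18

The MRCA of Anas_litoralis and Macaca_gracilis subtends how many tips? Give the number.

The MRCA of Anas_litoralis and Macaca_gracilis is the node subtending ((Avena_gracilis,(Anas_litoralis,Bacillus_albus)),((Raphanus_orientalis,(Puma_robustus,((Shigella_orientalis,Passer_gracilis),Castanea_arenarius),(Triticum_maculatus,Macaca_gracilis))),Lutra_gracilis)).
That clade contains 11 terminal taxa: Anas_litoralis, Avena_gracilis, Bacillus_albus, Castanea_arenarius, Lutra_gracilis, Macaca_gracilis, Passer_gracilis, Puma_robustus, Raphanus_orientalis, Shigella_orientalis, Triticum_maculatus.

11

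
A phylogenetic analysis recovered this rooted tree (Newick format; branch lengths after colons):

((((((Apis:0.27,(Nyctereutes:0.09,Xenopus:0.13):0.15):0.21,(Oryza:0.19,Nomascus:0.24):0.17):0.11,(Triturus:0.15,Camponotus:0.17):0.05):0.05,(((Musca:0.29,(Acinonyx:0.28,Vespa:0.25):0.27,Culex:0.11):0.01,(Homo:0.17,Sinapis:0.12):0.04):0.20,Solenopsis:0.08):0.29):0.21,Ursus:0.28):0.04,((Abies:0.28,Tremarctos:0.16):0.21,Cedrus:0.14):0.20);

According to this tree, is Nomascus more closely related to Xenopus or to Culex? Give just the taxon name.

Xenopus

The MRCA of Nomascus and Xenopus subtends ((Apis,(Nyctereutes,Xenopus)),(Oryza,Nomascus)) (5 taxa).
The MRCA of Nomascus and Culex subtends ((((Apis,(Nyctereutes,Xenopus)),(Oryza,Nomascus)),(Triturus,Camponotus)),(((Musca,(Acinonyx,Vespa),Culex),(Homo,Sinapis)),Solenopsis)) (14 taxa).
The first is nested inside the second, so Nomascus shares a more recent common ancestor with Xenopus.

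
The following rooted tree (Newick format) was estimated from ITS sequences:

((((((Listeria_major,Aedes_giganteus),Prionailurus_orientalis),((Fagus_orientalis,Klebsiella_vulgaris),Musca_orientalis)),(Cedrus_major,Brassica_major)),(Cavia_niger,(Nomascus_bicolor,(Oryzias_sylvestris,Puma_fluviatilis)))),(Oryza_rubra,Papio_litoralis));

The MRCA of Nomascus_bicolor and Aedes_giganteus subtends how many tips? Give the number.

12

The MRCA of Nomascus_bicolor and Aedes_giganteus is the node subtending (((((Listeria_major,Aedes_giganteus),Prionailurus_orientalis),((Fagus_orientalis,Klebsiella_vulgaris),Musca_orientalis)),(Cedrus_major,Brassica_major)),(Cavia_niger,(Nomascus_bicolor,(Oryzias_sylvestris,Puma_fluviatilis)))).
That clade contains 12 terminal taxa: Aedes_giganteus, Brassica_major, Cavia_niger, Cedrus_major, Fagus_orientalis, Klebsiella_vulgaris, Listeria_major, Musca_orientalis, Nomascus_bicolor, Oryzias_sylvestris, Prionailurus_orientalis, Puma_fluviatilis.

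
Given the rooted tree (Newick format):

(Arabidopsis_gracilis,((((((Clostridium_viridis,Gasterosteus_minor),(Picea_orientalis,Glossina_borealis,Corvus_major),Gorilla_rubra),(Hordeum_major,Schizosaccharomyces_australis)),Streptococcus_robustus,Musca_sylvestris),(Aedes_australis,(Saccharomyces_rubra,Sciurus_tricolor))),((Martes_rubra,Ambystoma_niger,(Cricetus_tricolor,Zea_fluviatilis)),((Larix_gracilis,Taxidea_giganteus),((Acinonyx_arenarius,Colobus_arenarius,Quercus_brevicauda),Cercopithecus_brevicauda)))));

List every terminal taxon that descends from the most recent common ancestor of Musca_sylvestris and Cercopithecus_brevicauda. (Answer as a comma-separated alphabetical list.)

Tracing Musca_sylvestris: it sits inside ((((Clostridium_viridis,Gasterosteus_minor),(Picea_orientalis,Glossina_borealis,Corvus_major),Gorilla_rubra),(Hordeum_major,Schizosaccharomyces_australis)),Streptococcus_robustus,Musca_sylvestris).
Tracing Cercopithecus_brevicauda: it sits inside ((Acinonyx_arenarius,Colobus_arenarius,Quercus_brevicauda),Cercopithecus_brevicauda).
The smallest clade enclosing both is ((((((Clostridium_viridis,Gasterosteus_minor),(Picea_orientalis,Glossina_borealis,Corvus_major),Gorilla_rubra),(Hordeum_major,Schizosaccharomyces_australis)),Streptococcus_robustus,Musca_sylvestris),(Aedes_australis,(Saccharomyces_rubra,Sciurus_tricolor))),((Martes_rubra,Ambystoma_niger,(Cricetus_tricolor,Zea_fluviatilis)),((Larix_gracilis,Taxidea_giganteus),((Acinonyx_arenarius,Colobus_arenarius,Quercus_brevicauda),Cercopithecus_brevicauda)))); the answer is its 23 terminal taxa in alphabetical order.

Acinonyx_arenarius, Aedes_australis, Ambystoma_niger, Cercopithecus_brevicauda, Clostridium_viridis, Colobus_arenarius, Corvus_major, Cricetus_tricolor, Gasterosteus_minor, Glossina_borealis, Gorilla_rubra, Hordeum_major, Larix_gracilis, Martes_rubra, Musca_sylvestris, Picea_orientalis, Quercus_brevicauda, Saccharomyces_rubra, Schizosaccharomyces_australis, Sciurus_tricolor, Streptococcus_robustus, Taxidea_giganteus, Zea_fluviatilis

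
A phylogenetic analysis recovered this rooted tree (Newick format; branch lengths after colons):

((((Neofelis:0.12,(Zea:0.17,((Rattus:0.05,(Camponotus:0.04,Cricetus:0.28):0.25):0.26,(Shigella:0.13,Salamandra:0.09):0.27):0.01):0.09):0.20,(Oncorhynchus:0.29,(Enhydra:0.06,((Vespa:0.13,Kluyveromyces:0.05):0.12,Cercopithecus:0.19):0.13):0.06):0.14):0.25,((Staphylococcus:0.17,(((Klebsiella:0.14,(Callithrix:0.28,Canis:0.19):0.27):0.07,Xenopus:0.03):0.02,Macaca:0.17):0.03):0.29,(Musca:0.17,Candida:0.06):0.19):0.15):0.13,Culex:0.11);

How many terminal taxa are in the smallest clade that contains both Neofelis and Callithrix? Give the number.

The MRCA of Neofelis and Callithrix is the node subtending (((Neofelis,(Zea,((Rattus,(Camponotus,Cricetus)),(Shigella,Salamandra)))),(Oncorhynchus,(Enhydra,((Vespa,Kluyveromyces),Cercopithecus)))),((Staphylococcus,(((Klebsiella,(Callithrix,Canis)),Xenopus),Macaca)),(Musca,Candida))).
That clade contains 20 terminal taxa: Callithrix, Camponotus, Candida, Canis, Cercopithecus, Cricetus, Enhydra, Klebsiella, Kluyveromyces, Macaca, Musca, Neofelis, Oncorhynchus, Rattus, Salamandra, Shigella, Staphylococcus, Vespa, Xenopus, Zea.

20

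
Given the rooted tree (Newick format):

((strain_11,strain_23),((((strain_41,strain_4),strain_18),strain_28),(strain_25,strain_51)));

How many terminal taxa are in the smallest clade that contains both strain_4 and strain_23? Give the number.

The MRCA of strain_4 and strain_23 is the root, so the clade is the entire tree.
That clade contains 8 terminal taxa: strain_11, strain_18, strain_23, strain_25, strain_28, strain_4, strain_41, strain_51.

8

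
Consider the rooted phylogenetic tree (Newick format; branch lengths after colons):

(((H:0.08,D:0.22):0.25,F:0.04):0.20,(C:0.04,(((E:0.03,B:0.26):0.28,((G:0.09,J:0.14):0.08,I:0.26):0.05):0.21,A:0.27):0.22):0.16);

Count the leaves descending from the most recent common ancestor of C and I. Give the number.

7

The MRCA of C and I is the node subtending (C,(((E,B),((G,J),I)),A)).
That clade contains 7 terminal taxa: A, B, C, E, G, I, J.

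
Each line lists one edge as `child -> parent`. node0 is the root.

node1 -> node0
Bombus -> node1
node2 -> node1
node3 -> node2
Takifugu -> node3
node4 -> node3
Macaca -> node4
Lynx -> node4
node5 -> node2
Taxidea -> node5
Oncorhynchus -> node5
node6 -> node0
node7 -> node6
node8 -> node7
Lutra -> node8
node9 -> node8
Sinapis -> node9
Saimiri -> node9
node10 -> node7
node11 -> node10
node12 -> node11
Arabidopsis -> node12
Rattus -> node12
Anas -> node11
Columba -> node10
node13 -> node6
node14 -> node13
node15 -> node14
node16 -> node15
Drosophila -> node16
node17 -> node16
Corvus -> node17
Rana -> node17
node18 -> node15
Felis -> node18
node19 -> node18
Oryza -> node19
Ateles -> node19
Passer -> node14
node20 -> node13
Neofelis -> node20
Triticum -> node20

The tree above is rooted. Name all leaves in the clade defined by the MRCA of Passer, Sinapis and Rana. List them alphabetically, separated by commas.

Tracing Passer: it sits inside (((Drosophila,(Corvus,Rana)),(Felis,(Oryza,Ateles))),Passer).
Tracing Sinapis: it sits inside (Sinapis,Saimiri).
Tracing Rana: it sits inside (Corvus,Rana).
The smallest clade enclosing all 3 is (((Lutra,(Sinapis,Saimiri)),(((Arabidopsis,Rattus),Anas),Columba)),((((Drosophila,(Corvus,Rana)),(Felis,(Oryza,Ateles))),Passer),(Neofelis,Triticum))); the answer is its 16 terminal taxa in alphabetical order.

Anas, Arabidopsis, Ateles, Columba, Corvus, Drosophila, Felis, Lutra, Neofelis, Oryza, Passer, Rana, Rattus, Saimiri, Sinapis, Triticum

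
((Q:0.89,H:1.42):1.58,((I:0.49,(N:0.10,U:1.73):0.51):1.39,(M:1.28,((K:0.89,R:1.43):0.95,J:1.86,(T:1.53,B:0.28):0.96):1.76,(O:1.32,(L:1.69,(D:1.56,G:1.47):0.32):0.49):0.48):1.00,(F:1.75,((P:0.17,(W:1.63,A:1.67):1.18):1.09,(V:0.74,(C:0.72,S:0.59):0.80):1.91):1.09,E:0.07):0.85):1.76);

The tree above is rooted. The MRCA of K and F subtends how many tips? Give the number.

The MRCA of K and F is the node subtending ((I,(N,U)),(M,((K,R),J,(T,B)),(O,(L,(D,G)))),(F,((P,(W,A)),(V,(C,S))),E)).
That clade contains 21 terminal taxa: A, B, C, D, E, F, G, I, J, K, L, M, N, O, P, R, S, T, U, V, W.

21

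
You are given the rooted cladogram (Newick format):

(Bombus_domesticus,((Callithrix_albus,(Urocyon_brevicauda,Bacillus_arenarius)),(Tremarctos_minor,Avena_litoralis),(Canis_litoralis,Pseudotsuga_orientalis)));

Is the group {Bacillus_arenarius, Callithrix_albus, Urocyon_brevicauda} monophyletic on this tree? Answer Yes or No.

Yes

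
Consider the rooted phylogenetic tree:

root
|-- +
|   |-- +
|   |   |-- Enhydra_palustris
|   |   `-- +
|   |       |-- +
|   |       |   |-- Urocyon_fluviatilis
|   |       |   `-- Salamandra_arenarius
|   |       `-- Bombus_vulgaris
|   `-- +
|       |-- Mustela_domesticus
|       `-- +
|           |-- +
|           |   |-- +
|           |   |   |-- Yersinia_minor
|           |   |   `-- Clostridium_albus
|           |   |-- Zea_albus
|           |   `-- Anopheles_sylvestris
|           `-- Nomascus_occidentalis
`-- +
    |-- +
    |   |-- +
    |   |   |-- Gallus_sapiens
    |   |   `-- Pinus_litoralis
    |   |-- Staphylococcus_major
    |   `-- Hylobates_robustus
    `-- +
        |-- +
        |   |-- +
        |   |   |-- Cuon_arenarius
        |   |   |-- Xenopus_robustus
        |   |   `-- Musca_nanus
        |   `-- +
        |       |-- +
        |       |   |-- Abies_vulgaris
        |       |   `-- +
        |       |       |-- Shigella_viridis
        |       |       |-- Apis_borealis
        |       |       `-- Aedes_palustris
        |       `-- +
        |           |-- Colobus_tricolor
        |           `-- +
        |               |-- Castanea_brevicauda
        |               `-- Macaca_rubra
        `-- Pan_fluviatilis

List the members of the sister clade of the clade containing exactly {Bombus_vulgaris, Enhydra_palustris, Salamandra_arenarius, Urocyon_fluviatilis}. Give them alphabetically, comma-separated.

The clade containing exactly {Bombus_vulgaris, Enhydra_palustris, Salamandra_arenarius, Urocyon_fluviatilis} attaches to the tree at the node subtending ((Enhydra_palustris,((Urocyon_fluviatilis,Salamandra_arenarius),Bombus_vulgaris)),(Mustela_domesticus,(((Yersinia_minor,Clostridium_albus),Zea_albus,Anopheles_sylvestris),Nomascus_occidentalis))).
The other lineage descending from that same node — the sister group — is (Mustela_domesticus,(((Yersinia_minor,Clostridium_albus),Zea_albus,Anopheles_sylvestris),Nomascus_occidentalis)); its 6 tips in alphabetical order are the answer.

Anopheles_sylvestris, Clostridium_albus, Mustela_domesticus, Nomascus_occidentalis, Yersinia_minor, Zea_albus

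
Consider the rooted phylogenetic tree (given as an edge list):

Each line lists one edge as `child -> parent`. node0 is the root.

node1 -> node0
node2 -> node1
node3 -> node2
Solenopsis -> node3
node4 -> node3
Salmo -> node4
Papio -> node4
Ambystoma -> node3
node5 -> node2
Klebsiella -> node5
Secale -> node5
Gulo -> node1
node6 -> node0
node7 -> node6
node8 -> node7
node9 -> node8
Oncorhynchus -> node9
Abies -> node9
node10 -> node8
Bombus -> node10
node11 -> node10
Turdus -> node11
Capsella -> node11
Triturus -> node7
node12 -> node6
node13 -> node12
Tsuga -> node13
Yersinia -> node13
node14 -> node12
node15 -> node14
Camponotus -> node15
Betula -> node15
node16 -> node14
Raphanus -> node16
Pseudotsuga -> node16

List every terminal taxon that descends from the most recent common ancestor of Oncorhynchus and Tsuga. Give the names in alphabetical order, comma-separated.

Abies, Betula, Bombus, Camponotus, Capsella, Oncorhynchus, Pseudotsuga, Raphanus, Triturus, Tsuga, Turdus, Yersinia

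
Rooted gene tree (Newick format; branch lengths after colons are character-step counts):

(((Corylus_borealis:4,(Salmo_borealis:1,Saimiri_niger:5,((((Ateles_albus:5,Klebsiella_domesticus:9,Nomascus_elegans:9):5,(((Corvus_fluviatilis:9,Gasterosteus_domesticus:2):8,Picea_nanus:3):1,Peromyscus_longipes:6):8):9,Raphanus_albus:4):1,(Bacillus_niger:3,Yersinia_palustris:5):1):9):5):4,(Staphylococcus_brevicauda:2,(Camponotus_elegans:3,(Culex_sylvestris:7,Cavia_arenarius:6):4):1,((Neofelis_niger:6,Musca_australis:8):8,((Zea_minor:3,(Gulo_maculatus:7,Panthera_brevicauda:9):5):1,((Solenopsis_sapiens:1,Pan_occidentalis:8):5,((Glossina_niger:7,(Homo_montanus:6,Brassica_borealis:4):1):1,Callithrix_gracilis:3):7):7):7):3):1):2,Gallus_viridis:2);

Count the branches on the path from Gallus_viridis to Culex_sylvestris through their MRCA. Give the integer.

The MRCA of Gallus_viridis and Culex_sylvestris is the root of the tree.
From Gallus_viridis up to that node: 1 branch. From Culex_sylvestris up to the same node: 5 branches. Total: 1 + 5 = 6.

6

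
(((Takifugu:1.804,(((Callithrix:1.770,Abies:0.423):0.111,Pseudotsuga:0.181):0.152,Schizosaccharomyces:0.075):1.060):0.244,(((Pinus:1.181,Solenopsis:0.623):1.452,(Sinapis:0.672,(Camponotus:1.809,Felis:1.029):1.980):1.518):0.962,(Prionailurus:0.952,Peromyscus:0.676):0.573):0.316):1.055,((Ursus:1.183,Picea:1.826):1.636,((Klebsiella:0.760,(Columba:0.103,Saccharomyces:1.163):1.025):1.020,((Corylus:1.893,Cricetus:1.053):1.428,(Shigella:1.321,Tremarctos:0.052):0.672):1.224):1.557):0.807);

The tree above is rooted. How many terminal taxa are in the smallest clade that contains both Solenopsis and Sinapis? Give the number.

The MRCA of Solenopsis and Sinapis is the node subtending ((Pinus,Solenopsis),(Sinapis,(Camponotus,Felis))).
That clade contains 5 terminal taxa: Camponotus, Felis, Pinus, Sinapis, Solenopsis.

5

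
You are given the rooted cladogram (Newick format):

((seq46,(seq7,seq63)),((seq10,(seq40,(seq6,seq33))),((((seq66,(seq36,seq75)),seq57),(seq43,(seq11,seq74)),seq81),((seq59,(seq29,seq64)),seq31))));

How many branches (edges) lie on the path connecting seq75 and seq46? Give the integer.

9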